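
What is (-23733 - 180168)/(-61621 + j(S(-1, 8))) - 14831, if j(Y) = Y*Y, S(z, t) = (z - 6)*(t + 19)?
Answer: -383918999/25900 ≈ -14823.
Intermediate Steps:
S(z, t) = (-6 + z)*(19 + t)
j(Y) = Y**2
(-23733 - 180168)/(-61621 + j(S(-1, 8))) - 14831 = (-23733 - 180168)/(-61621 + (-114 - 6*8 + 19*(-1) + 8*(-1))**2) - 14831 = -203901/(-61621 + (-114 - 48 - 19 - 8)**2) - 14831 = -203901/(-61621 + (-189)**2) - 14831 = -203901/(-61621 + 35721) - 14831 = -203901/(-25900) - 14831 = -203901*(-1/25900) - 14831 = 203901/25900 - 14831 = -383918999/25900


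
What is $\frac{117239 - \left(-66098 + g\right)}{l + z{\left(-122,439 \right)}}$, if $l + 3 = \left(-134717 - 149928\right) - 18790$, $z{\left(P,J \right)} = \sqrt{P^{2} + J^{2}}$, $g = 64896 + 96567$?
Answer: $- \frac{6637402812}{92074412239} - \frac{21874 \sqrt{207605}}{92074412239} \approx -0.072196$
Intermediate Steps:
$g = 161463$
$z{\left(P,J \right)} = \sqrt{J^{2} + P^{2}}$
$l = -303438$ ($l = -3 - 303435 = -303438$)
$\frac{117239 - \left(-66098 + g\right)}{l + z{\left(-122,439 \right)}} = \frac{117239 + \left(66098 - 161463\right)}{-303438 + \sqrt{439^{2} + \left(-122\right)^{2}}} = \frac{117239 + \left(66098 - 161463\right)}{-303438 + \sqrt{192721 + 14884}} = \frac{117239 - 95365}{-303438 + \sqrt{207605}} = \frac{21874}{-303438 + \sqrt{207605}}$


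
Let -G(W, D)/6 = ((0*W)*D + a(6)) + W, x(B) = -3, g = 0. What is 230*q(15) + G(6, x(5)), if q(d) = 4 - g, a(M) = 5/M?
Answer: 879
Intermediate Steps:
q(d) = 4 (q(d) = 4 - 1*0 = 4 + 0 = 4)
G(W, D) = -5 - 6*W (G(W, D) = -6*(((0*W)*D + 5/6) + W) = -6*((0*D + 5*(⅙)) + W) = -6*((0 + ⅚) + W) = -6*(⅚ + W) = -5 - 6*W)
230*q(15) + G(6, x(5)) = 230*4 + (-5 - 6*6) = 920 + (-5 - 36) = 920 - 41 = 879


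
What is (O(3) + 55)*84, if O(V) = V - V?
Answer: 4620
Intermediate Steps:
O(V) = 0
(O(3) + 55)*84 = (0 + 55)*84 = 55*84 = 4620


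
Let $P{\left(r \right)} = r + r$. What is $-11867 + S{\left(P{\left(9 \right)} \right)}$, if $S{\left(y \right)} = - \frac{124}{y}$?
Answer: $- \frac{106865}{9} \approx -11874.0$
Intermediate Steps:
$P{\left(r \right)} = 2 r$
$-11867 + S{\left(P{\left(9 \right)} \right)} = -11867 - \frac{124}{2 \cdot 9} = -11867 - \frac{124}{18} = -11867 - \frac{62}{9} = - \frac{106865}{9}$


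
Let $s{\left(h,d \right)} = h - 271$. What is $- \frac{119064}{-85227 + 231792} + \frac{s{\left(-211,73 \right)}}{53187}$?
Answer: $- \frac{711477922}{866150295} \approx -0.82143$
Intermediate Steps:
$s{\left(h,d \right)} = -271 + h$
$- \frac{119064}{-85227 + 231792} + \frac{s{\left(-211,73 \right)}}{53187} = - \frac{119064}{-85227 + 231792} + \frac{-271 - 211}{53187} = - \frac{119064}{146565} - \frac{482}{53187} = \left(-119064\right) \frac{1}{146565} - \frac{482}{53187} = - \frac{39688}{48855} - \frac{482}{53187} = - \frac{711477922}{866150295}$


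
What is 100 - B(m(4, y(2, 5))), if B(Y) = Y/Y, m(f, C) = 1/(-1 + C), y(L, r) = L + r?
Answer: 99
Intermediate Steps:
B(Y) = 1
100 - B(m(4, y(2, 5))) = 100 - 1*1 = 100 - 1 = 99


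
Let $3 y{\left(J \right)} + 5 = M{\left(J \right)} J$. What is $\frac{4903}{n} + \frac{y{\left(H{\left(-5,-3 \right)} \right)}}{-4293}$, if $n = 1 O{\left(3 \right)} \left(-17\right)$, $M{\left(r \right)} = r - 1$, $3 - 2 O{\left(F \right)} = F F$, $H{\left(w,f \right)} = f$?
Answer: $\frac{21048460}{218943} \approx 96.137$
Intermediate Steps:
$O{\left(F \right)} = \frac{3}{2} - \frac{F^{2}}{2}$ ($O{\left(F \right)} = \frac{3}{2} - \frac{F F}{2} = \frac{3}{2} - \frac{F^{2}}{2}$)
$M{\left(r \right)} = -1 + r$ ($M{\left(r \right)} = r - 1 = -1 + r$)
$y{\left(J \right)} = - \frac{5}{3} + \frac{J \left(-1 + J\right)}{3}$ ($y{\left(J \right)} = - \frac{5}{3} + \frac{\left(-1 + J\right) J}{3} = - \frac{5}{3} + \frac{J \left(-1 + J\right)}{3}$)
$n = 51$ ($n = 1 \left(\frac{3}{2} - \frac{3^{2}}{2}\right) \left(-17\right) = 1 \left(\frac{3}{2} - \frac{9}{2}\right) \left(-17\right) = 1 \left(-3\right) \left(-17\right) = \left(-3\right) \left(-17\right) = 51$)
$\frac{4903}{n} + \frac{y{\left(H{\left(-5,-3 \right)} \right)}}{-4293} = \frac{4903}{51} + \frac{- \frac{5}{3} + \frac{1}{3} \left(-3\right) \left(-1 - 3\right)}{-4293} = 4903 \cdot \frac{1}{51} + \left(- \frac{5}{3} + \frac{1}{3} \left(-3\right) \left(-4\right)\right) \left(- \frac{1}{4293}\right) = \frac{4903}{51} + \left(- \frac{5}{3} + 4\right) \left(- \frac{1}{4293}\right) = \frac{4903}{51} + \frac{7}{3} \left(- \frac{1}{4293}\right) = \frac{4903}{51} - \frac{7}{12879} = \frac{21048460}{218943}$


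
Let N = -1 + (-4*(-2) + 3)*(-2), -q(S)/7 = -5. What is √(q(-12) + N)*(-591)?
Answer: -1182*√3 ≈ -2047.3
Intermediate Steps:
q(S) = 35 (q(S) = -7*(-5) = 35)
N = -23 (N = -1 + (8 + 3)*(-2) = -1 + 11*(-2) = -1 - 22 = -23)
√(q(-12) + N)*(-591) = √(35 - 23)*(-591) = √12*(-591) = (2*√3)*(-591) = -1182*√3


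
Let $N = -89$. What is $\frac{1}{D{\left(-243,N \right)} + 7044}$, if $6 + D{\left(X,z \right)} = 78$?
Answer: $\frac{1}{7116} \approx 0.00014053$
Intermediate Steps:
$D{\left(X,z \right)} = 72$ ($D{\left(X,z \right)} = -6 + 78 = 72$)
$\frac{1}{D{\left(-243,N \right)} + 7044} = \frac{1}{72 + 7044} = \frac{1}{7116}$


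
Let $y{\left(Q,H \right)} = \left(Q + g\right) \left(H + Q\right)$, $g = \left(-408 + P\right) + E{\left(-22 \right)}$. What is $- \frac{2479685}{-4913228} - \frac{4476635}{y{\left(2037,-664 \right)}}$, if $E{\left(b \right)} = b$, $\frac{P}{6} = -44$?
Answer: $- \frac{17422340548565}{9059692725092} \approx -1.9231$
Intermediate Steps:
$P = -264$ ($P = 6 \left(-44\right) = -264$)
$g = -694$ ($g = \left(-408 - 264\right) - 22 = -672 - 22 = -694$)
$y{\left(Q,H \right)} = \left(-694 + Q\right) \left(H + Q\right)$ ($y{\left(Q,H \right)} = \left(Q - 694\right) \left(H + Q\right) = \left(-694 + Q\right) \left(H + Q\right)$)
$- \frac{2479685}{-4913228} - \frac{4476635}{y{\left(2037,-664 \right)}} = - \frac{2479685}{-4913228} - \frac{4476635}{2037^{2} - -460816 - 1413678 - 1352568} = \left(-2479685\right) \left(- \frac{1}{4913228}\right) - \frac{4476635}{4149369 + 460816 - 1413678 - 1352568} = \frac{2479685}{4913228} - \frac{4476635}{1843939} = - \frac{17422340548565}{9059692725092}$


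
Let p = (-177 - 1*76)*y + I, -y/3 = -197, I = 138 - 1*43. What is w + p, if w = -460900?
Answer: -610328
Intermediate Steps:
I = 95 (I = 138 - 43 = 95)
y = 591 (y = -3*(-197) = 591)
p = -149428 (p = (-177 - 1*76)*591 + 95 = (-177 - 76)*591 + 95 = -253*591 + 95 = -149523 + 95 = -149428)
w + p = -460900 - 149428 = -610328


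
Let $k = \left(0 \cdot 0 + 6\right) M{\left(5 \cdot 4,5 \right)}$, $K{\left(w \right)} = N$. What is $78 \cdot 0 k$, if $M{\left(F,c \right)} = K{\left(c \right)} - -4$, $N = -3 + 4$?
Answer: $0$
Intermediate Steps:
$N = 1$
$K{\left(w \right)} = 1$
$M{\left(F,c \right)} = 5$ ($M{\left(F,c \right)} = 1 - -4 = 1 + 4 = 5$)
$k = 30$ ($k = \left(0 \cdot 0 + 6\right) 5 = \left(0 + 6\right) 5 = 6 \cdot 5 = 30$)
$78 \cdot 0 k = 78 \cdot 0 \cdot 30 = 0 \cdot 30 = 0$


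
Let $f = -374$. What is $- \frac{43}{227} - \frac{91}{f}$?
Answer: $\frac{4575}{84898} \approx 0.053888$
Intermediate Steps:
$- \frac{43}{227} - \frac{91}{f} = - \frac{43}{227} - \frac{91}{-374} = \left(-43\right) \frac{1}{227} - - \frac{91}{374} = - \frac{43}{227} + \frac{91}{374} = \frac{4575}{84898}$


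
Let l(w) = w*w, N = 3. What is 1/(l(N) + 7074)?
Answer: 1/7083 ≈ 0.00014118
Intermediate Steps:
l(w) = w**2
1/(l(N) + 7074) = 1/(3**2 + 7074) = 1/(9 + 7074) = 1/7083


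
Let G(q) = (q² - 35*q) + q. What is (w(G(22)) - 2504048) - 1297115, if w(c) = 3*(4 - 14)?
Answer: -3801193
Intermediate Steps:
G(q) = q² - 34*q
w(c) = -30 (w(c) = 3*(-10) = -30)
(w(G(22)) - 2504048) - 1297115 = (-30 - 2504048) - 1297115 = -2504078 - 1297115 = -3801193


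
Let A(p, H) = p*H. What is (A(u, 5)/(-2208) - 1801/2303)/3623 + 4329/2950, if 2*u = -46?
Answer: 1733530411073/1181477690400 ≈ 1.4673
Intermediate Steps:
u = -23 (u = (½)*(-46) = -23)
A(p, H) = H*p
(A(u, 5)/(-2208) - 1801/2303)/3623 + 4329/2950 = ((5*(-23))/(-2208) - 1801/2303)/3623 + 4329/2950 = (-115*(-1/2208) - 1801*1/2303)*(1/3623) + 4329*(1/2950) = (5/96 - 1801/2303)*(1/3623) + 4329/2950 = -161381/221088*1/3623 + 4329/2950 = -161381/801001824 + 4329/2950 = 1733530411073/1181477690400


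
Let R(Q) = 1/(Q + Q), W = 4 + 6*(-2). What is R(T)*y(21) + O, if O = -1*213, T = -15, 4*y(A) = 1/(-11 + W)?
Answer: -485639/2280 ≈ -213.00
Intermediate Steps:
W = -8 (W = 4 - 12 = -8)
y(A) = -1/76 (y(A) = 1/(4*(-11 - 8)) = (¼)/(-19) = (¼)*(-1/19) = -1/76)
O = -213
R(Q) = 1/(2*Q)
R(T)*y(21) + O = ((½)/(-15))*(-1/76) - 213 = ((½)*(-1/15))*(-1/76) - 213 = -1/30*(-1/76) - 213 = 1/2280 - 213 = -485639/2280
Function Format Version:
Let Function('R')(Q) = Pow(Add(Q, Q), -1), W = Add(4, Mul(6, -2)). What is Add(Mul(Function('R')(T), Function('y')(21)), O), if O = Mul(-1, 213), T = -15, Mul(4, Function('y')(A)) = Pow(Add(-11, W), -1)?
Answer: Rational(-485639, 2280) ≈ -213.00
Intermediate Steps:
W = -8 (W = Add(4, -12) = -8)
Function('y')(A) = Rational(-1, 76) (Function('y')(A) = Mul(Rational(1, 4), Pow(Add(-11, -8), -1)) = Mul(Rational(1, 4), Pow(-19, -1)) = Mul(Rational(1, 4), Rational(-1, 19)) = Rational(-1, 76))
O = -213
Function('R')(Q) = Mul(Rational(1, 2), Pow(Q, -1)) (Function('R')(Q) = Pow(Mul(2, Q), -1) = Mul(Rational(1, 2), Pow(Q, -1)))
Add(Mul(Function('R')(T), Function('y')(21)), O) = Add(Mul(Mul(Rational(1, 2), Pow(-15, -1)), Rational(-1, 76)), -213) = Add(Mul(Mul(Rational(1, 2), Rational(-1, 15)), Rational(-1, 76)), -213) = Add(Mul(Rational(-1, 30), Rational(-1, 76)), -213) = Add(Rational(1, 2280), -213) = Rational(-485639, 2280)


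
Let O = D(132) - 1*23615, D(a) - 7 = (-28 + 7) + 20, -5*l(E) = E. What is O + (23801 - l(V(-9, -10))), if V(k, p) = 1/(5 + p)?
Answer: 4799/25 ≈ 191.96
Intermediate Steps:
l(E) = -E/5
D(a) = 6 (D(a) = 7 + ((-28 + 7) + 20) = 7 + (-21 + 20) = 7 - 1 = 6)
O = -23609 (O = 6 - 1*23615 = 6 - 23615 = -23609)
O + (23801 - l(V(-9, -10))) = -23609 + (23801 - (-1)/(5*(5 - 10))) = -23609 + (23801 - (-1)/(5*(-5))) = -23609 + (23801 - (-1)*(-1)/(5*5)) = -23609 + (23801 - 1*1/25) = -23609 + (23801 - 1/25) = -23609 + 595024/25 = 4799/25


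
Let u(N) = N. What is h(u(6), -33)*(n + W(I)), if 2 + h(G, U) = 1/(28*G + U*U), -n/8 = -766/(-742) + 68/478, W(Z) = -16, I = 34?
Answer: 808436408/15922419 ≈ 50.773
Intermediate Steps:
n = -833208/88669 (n = -8*(-766/(-742) + 68/478) = -8*(-766*(-1/742) + 68*(1/478)) = -8*(383/371 + 34/239) = -8*104151/88669 = -833208/88669 ≈ -9.3968)
h(G, U) = -2 + 1/(U² + 28*G) (h(G, U) = -2 + 1/(28*G + U*U) = -2 + 1/(28*G + U²) = -2 + 1/(U² + 28*G))
h(u(6), -33)*(n + W(I)) = ((1 - 56*6 - 2*(-33)²)/((-33)² + 28*6))*(-833208/88669 - 16) = ((1 - 336 - 2*1089)/(1089 + 168))*(-2251912/88669) = ((1 - 336 - 2178)/1257)*(-2251912/88669) = ((1/1257)*(-2513))*(-2251912/88669) = -2513/1257*(-2251912/88669) = 808436408/15922419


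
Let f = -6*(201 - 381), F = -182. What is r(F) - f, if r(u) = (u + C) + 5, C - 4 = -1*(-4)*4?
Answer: -1237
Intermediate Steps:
C = 20 (C = 4 - 1*(-4)*4 = 4 + 4*4 = 4 + 16 = 20)
r(u) = 25 + u (r(u) = (u + 20) + 5 = (20 + u) + 5 = 25 + u)
f = 1080 (f = -6*(-180) = 1080)
r(F) - f = (25 - 182) - 1*1080 = -157 - 1080 = -1237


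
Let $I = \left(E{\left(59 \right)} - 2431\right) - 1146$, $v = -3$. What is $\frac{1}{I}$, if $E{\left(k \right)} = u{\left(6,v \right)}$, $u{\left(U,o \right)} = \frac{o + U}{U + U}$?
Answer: $- \frac{4}{14307} \approx -0.00027958$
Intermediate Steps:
$u{\left(U,o \right)} = \frac{U + o}{2 U}$
$E{\left(k \right)} = \frac{1}{4}$ ($E{\left(k \right)} = \frac{6 - 3}{2 \cdot 6} = \frac{1}{2} \cdot \frac{1}{6} \cdot 3 = \frac{1}{4}$)
$I = - \frac{14307}{4}$ ($I = \left(\frac{1}{4} - 2431\right) - 1146 = - \frac{9723}{4} - 1146 = - \frac{14307}{4} \approx -3576.8$)
$\frac{1}{I} = \frac{1}{- \frac{14307}{4}} = - \frac{4}{14307}$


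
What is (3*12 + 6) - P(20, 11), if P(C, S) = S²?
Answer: -79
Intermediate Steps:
(3*12 + 6) - P(20, 11) = (3*12 + 6) - 1*11² = (36 + 6) - 1*121 = 42 - 121 = -79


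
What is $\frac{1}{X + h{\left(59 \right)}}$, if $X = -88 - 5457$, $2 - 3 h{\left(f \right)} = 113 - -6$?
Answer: $- \frac{1}{5584} \approx -0.00017908$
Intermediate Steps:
$h{\left(f \right)} = -39$ ($h{\left(f \right)} = \frac{2}{3} - \frac{113 - -6}{3} = \frac{2}{3} - \frac{113 + 6}{3} = \frac{2}{3} - \frac{119}{3} = -39$)
$X = -5545$ ($X = -88 - 5457 = -5545$)
$\frac{1}{X + h{\left(59 \right)}} = \frac{1}{-5545 - 39} = \frac{1}{-5584} = - \frac{1}{5584}$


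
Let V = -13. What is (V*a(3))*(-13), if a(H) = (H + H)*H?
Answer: 3042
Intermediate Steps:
a(H) = 2*H² (a(H) = (2*H)*H = 2*H²)
(V*a(3))*(-13) = -26*3²*(-13) = -26*9*(-13) = -13*18*(-13) = -234*(-13) = 3042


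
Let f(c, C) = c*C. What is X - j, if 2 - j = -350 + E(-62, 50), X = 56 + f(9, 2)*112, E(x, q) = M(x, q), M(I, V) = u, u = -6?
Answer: 1714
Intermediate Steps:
f(c, C) = C*c
M(I, V) = -6
E(x, q) = -6
X = 2072 (X = 56 + (2*9)*112 = 56 + 18*112 = 56 + 2016 = 2072)
j = 358 (j = 2 - (-350 - 6) = 2 - 1*(-356) = 2 + 356 = 358)
X - j = 2072 - 1*358 = 2072 - 358 = 1714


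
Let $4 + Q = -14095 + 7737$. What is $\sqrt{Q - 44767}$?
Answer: $3 i \sqrt{5681} \approx 226.12 i$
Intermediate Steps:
$Q = -6362$ ($Q = -4 + \left(-14095 + 7737\right) = -4 - 6358 = -6362$)
$\sqrt{Q - 44767} = \sqrt{-6362 - 44767} = \sqrt{-51129} = 3 i \sqrt{5681}$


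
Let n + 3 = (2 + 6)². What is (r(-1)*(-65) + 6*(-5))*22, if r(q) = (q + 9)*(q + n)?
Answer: -687060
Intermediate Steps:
n = 61 (n = -3 + (2 + 6)² = -3 + 8² = -3 + 64 = 61)
r(q) = (9 + q)*(61 + q) (r(q) = (q + 9)*(q + 61) = (9 + q)*(61 + q))
(r(-1)*(-65) + 6*(-5))*22 = ((549 + (-1)² + 70*(-1))*(-65) + 6*(-5))*22 = ((549 + 1 - 70)*(-65) - 30)*22 = (480*(-65) - 30)*22 = (-31200 - 30)*22 = -31230*22 = -687060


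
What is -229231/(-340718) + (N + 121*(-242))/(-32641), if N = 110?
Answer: 2488822081/1588768034 ≈ 1.5665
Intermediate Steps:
-229231/(-340718) + (N + 121*(-242))/(-32641) = -229231/(-340718) + (110 + 121*(-242))/(-32641) = -229231*(-1/340718) + (110 - 29282)*(-1/32641) = 229231/340718 - 29172*(-1/32641) = 229231/340718 + 29172/32641 = 2488822081/1588768034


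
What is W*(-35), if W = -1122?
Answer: 39270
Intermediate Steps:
W*(-35) = -1122*(-35) = 39270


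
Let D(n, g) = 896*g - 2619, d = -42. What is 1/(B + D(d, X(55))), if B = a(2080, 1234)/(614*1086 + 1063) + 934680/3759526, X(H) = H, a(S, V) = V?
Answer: 1255431675521/58580011852076703 ≈ 2.1431e-5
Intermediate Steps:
D(n, g) = -2619 + 896*g
B = 314440591322/1255431675521 (B = 1234/(614*1086 + 1063) + 934680/3759526 = 1234/(666804 + 1063) + 934680*(1/3759526) = 1234/667867 + 467340/1879763 = 314440591322/1255431675521 ≈ 0.25046)
1/(B + D(d, X(55))) = 1/(314440591322/1255431675521 + (-2619 + 896*55)) = 1/(314440591322/1255431675521 + (-2619 + 49280)) = 1/(314440591322/1255431675521 + 46661) = 1/(58580011852076703/1255431675521) = 1255431675521/58580011852076703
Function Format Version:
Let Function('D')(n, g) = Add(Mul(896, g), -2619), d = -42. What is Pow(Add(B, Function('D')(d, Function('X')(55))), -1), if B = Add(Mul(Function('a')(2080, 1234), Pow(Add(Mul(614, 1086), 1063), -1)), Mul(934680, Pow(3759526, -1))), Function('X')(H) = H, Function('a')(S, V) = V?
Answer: Rational(1255431675521, 58580011852076703) ≈ 2.1431e-5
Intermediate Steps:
Function('D')(n, g) = Add(-2619, Mul(896, g))
B = Rational(314440591322, 1255431675521) (B = Add(Mul(1234, Pow(Add(Mul(614, 1086), 1063), -1)), Mul(934680, Pow(3759526, -1))) = Add(Mul(1234, Pow(Add(666804, 1063), -1)), Mul(934680, Rational(1, 3759526))) = Add(Mul(1234, Pow(667867, -1)), Rational(467340, 1879763)) = Add(Mul(1234, Rational(1, 667867)), Rational(467340, 1879763)) = Add(Rational(1234, 667867), Rational(467340, 1879763)) = Rational(314440591322, 1255431675521) ≈ 0.25046)
Pow(Add(B, Function('D')(d, Function('X')(55))), -1) = Pow(Add(Rational(314440591322, 1255431675521), Add(-2619, Mul(896, 55))), -1) = Pow(Add(Rational(314440591322, 1255431675521), Add(-2619, 49280)), -1) = Pow(Add(Rational(314440591322, 1255431675521), 46661), -1) = Pow(Rational(58580011852076703, 1255431675521), -1) = Rational(1255431675521, 58580011852076703)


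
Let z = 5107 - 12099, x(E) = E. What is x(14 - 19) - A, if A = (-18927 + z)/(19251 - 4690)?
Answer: -46886/14561 ≈ -3.2200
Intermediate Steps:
z = -6992
A = -25919/14561 (A = (-18927 - 6992)/(19251 - 4690) = -25919/14561 ≈ -1.7800)
x(14 - 19) - A = (14 - 19) - 1*(-25919/14561) = -5 + 25919/14561 = -46886/14561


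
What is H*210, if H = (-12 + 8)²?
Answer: 3360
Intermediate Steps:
H = 16 (H = (-4)² = 16)
H*210 = 16*210 = 3360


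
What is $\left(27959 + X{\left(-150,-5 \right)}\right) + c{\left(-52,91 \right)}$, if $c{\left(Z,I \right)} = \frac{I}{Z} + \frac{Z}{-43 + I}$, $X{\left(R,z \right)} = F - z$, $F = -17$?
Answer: $\frac{167665}{6} \approx 27944.0$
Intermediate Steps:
$X{\left(R,z \right)} = -17 - z$
$\left(27959 + X{\left(-150,-5 \right)}\right) + c{\left(-52,91 \right)} = \left(27959 - 12\right) + \frac{91^{2} + \left(-52\right)^{2} - 3913}{\left(-52\right) \left(-43 + 91\right)} = \left(27959 + \left(-17 + 5\right)\right) - \frac{8281 + 2704 - 3913}{52 \cdot 48} = \left(27959 - 12\right) - \frac{1}{2496} \cdot 7072 = 27947 - \frac{17}{6} = \frac{167665}{6}$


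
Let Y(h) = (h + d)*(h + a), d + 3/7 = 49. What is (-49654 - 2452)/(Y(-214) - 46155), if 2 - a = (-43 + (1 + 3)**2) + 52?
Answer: 364742/48639 ≈ 7.4990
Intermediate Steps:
d = 340/7 (d = -3/7 + 49 = 340/7 ≈ 48.571)
a = -23 (a = 2 - ((-43 + (1 + 3)**2) + 52) = 2 - ((-43 + 4**2) + 52) = 2 - ((-43 + 16) + 52) = 2 - (-27 + 52) = 2 - 1*25 = 2 - 25 = -23)
Y(h) = (-23 + h)*(340/7 + h) (Y(h) = (h + 340/7)*(h - 23) = (340/7 + h)*(-23 + h) = (-23 + h)*(340/7 + h))
(-49654 - 2452)/(Y(-214) - 46155) = (-49654 - 2452)/((-7820/7 + (-214)**2 + (179/7)*(-214)) - 46155) = -52106/((-7820/7 + 45796 - 38306/7) - 46155) = -52106/(274446/7 - 46155) = -52106/(-48639/7) = -52106*(-7/48639) = 364742/48639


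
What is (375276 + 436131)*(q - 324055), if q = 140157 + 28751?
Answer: -125887361829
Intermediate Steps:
q = 168908
(375276 + 436131)*(q - 324055) = (375276 + 436131)*(168908 - 324055) = 811407*(-155147) = -125887361829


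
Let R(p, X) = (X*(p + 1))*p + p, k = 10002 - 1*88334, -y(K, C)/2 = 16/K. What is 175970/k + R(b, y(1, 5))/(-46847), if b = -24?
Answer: -3429065087/1834809602 ≈ -1.8689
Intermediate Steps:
y(K, C) = -32/K
k = -78332 (k = 10002 - 88334 = -78332)
R(p, X) = p + X*p*(1 + p) (R(p, X) = (X*(1 + p))*p + p = X*p*(1 + p) + p = p + X*p*(1 + p))
175970/k + R(b, y(1, 5))/(-46847) = 175970/(-78332) - 24*(1 - 32/1 - 32/1*(-24))/(-46847) = 175970*(-1/78332) - 24*(1 - 32*1 - 32*1*(-24))*(-1/46847) = -87985/39166 - 24*(1 - 32 - 32*(-24))*(-1/46847) = -87985/39166 - 24*(1 - 32 + 768)*(-1/46847) = -87985/39166 - 24*737*(-1/46847) = -87985/39166 - 17688*(-1/46847) = -87985/39166 + 17688/46847 = -3429065087/1834809602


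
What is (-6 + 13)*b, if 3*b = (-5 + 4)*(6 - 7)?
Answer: 7/3 ≈ 2.3333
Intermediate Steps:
b = 1/3 (b = ((-5 + 4)*(6 - 7))/3 = (-1*(-1))/3 = (1/3)*1 = 1/3 ≈ 0.33333)
(-6 + 13)*b = (-6 + 13)*(1/3) = 7*(1/3) = 7/3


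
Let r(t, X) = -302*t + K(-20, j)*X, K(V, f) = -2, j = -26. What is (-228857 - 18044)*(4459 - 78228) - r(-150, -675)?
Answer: 18213593219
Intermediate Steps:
r(t, X) = -302*t - 2*X
(-228857 - 18044)*(4459 - 78228) - r(-150, -675) = (-228857 - 18044)*(4459 - 78228) - (-302*(-150) - 2*(-675)) = -246901*(-73769) - (45300 + 1350) = 18213639869 - 1*46650 = 18213639869 - 46650 = 18213593219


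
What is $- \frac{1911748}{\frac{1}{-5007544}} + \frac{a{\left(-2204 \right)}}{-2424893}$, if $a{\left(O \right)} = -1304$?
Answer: $\frac{23213894071903321720}{2424893} \approx 9.5732 \cdot 10^{12}$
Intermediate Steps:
$- \frac{1911748}{\frac{1}{-5007544}} + \frac{a{\left(-2204 \right)}}{-2424893} = - \frac{1911748}{\frac{1}{-5007544}} - \frac{1304}{-2424893} = - \frac{1911748}{- \frac{1}{5007544}} - - \frac{1304}{2424893} = \left(-1911748\right) \left(-5007544\right) + \frac{1304}{2424893} = 9573162226912 + \frac{1304}{2424893} = \frac{23213894071903321720}{2424893}$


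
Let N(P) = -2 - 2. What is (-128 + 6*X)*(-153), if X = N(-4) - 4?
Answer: 26928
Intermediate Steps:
N(P) = -4
X = -8 (X = -4 - 4 = -8)
(-128 + 6*X)*(-153) = (-128 + 6*(-8))*(-153) = (-128 - 48)*(-153) = -176*(-153) = 26928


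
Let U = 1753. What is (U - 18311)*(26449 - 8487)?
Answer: -297414796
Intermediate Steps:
(U - 18311)*(26449 - 8487) = (1753 - 18311)*(26449 - 8487) = -16558*17962 = -297414796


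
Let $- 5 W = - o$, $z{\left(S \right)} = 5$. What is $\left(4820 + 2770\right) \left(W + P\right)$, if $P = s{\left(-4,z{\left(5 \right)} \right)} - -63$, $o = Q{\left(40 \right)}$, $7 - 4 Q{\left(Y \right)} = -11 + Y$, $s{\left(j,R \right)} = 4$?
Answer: $500181$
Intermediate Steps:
$Q{\left(Y \right)} = \frac{9}{2} - \frac{Y}{4}$ ($Q{\left(Y \right)} = \frac{7}{4} - \frac{-11 + Y}{4} = \frac{7}{4} - \left(- \frac{11}{4} + \frac{Y}{4}\right) = \frac{9}{2} - \frac{Y}{4}$)
$o = - \frac{11}{2}$ ($o = \frac{9}{2} - 10 = - \frac{11}{2} \approx -5.5$)
$P = 67$ ($P = 4 - -63 = 4 + 63 = 67$)
$W = - \frac{11}{10}$ ($W = - \frac{\left(-1\right) \left(- \frac{11}{2}\right)}{5} = \left(- \frac{1}{5}\right) \frac{11}{2} = - \frac{11}{10} \approx -1.1$)
$\left(4820 + 2770\right) \left(W + P\right) = \left(4820 + 2770\right) \left(- \frac{11}{10} + 67\right) = 7590 \cdot \frac{659}{10} = 500181$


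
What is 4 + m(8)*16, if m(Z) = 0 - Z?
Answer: -124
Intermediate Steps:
m(Z) = -Z
4 + m(8)*16 = 4 - 1*8*16 = 4 - 8*16 = 4 - 128 = -124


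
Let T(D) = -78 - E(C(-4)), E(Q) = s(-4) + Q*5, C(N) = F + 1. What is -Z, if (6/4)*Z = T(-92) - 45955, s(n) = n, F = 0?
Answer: 92068/3 ≈ 30689.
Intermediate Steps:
C(N) = 1 (C(N) = 0 + 1 = 1)
E(Q) = -4 + 5*Q (E(Q) = -4 + Q*5 = -4 + 5*Q)
T(D) = -79 (T(D) = -78 - (-4 + 5*1) = -78 - (-4 + 5) = -78 - 1*1 = -78 - 1 = -79)
Z = -92068/3 (Z = 2*(-79 - 45955)/3 = (⅔)*(-46034) = -92068/3 ≈ -30689.)
-Z = -1*(-92068/3) = 92068/3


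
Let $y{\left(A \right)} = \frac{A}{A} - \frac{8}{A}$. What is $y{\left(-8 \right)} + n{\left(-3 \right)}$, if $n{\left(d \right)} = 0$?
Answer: $2$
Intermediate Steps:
$y{\left(A \right)} = 1 - \frac{8}{A}$
$y{\left(-8 \right)} + n{\left(-3 \right)} = \frac{-8 - 8}{-8} + 0 = \left(- \frac{1}{8}\right) \left(-16\right) + 0 = 2 + 0 = 2$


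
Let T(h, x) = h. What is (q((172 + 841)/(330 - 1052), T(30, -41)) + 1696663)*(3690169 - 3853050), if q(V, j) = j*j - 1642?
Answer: -276233308401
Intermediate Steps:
q(V, j) = -1642 + j² (q(V, j) = j² - 1642 = -1642 + j²)
(q((172 + 841)/(330 - 1052), T(30, -41)) + 1696663)*(3690169 - 3853050) = ((-1642 + 30²) + 1696663)*(3690169 - 3853050) = ((-1642 + 900) + 1696663)*(-162881) = (-742 + 1696663)*(-162881) = 1695921*(-162881) = -276233308401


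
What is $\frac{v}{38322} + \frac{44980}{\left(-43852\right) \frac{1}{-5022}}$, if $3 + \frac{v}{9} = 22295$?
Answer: $\frac{120351911908}{23340227} \approx 5156.4$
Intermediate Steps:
$v = 200628$ ($v = -27 + 9 \cdot 22295 = -27 + 200655 = 200628$)
$\frac{v}{38322} + \frac{44980}{\left(-43852\right) \frac{1}{-5022}} = \frac{200628}{38322} + \frac{44980}{\left(-43852\right) \frac{1}{-5022}} = 200628 \cdot \frac{1}{38322} + \frac{44980}{\left(-43852\right) \left(- \frac{1}{5022}\right)} = \frac{11146}{2129} + \frac{44980}{\frac{21926}{2511}} = \frac{11146}{2129} + 44980 \cdot \frac{2511}{21926} = \frac{11146}{2129} + \frac{56472390}{10963} = \frac{120351911908}{23340227}$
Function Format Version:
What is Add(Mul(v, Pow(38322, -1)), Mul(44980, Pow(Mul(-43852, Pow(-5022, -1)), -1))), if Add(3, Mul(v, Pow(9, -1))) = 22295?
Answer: Rational(120351911908, 23340227) ≈ 5156.4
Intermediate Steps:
v = 200628 (v = Add(-27, Mul(9, 22295)) = Add(-27, 200655) = 200628)
Add(Mul(v, Pow(38322, -1)), Mul(44980, Pow(Mul(-43852, Pow(-5022, -1)), -1))) = Add(Mul(200628, Pow(38322, -1)), Mul(44980, Pow(Mul(-43852, Pow(-5022, -1)), -1))) = Add(Mul(200628, Rational(1, 38322)), Mul(44980, Pow(Mul(-43852, Rational(-1, 5022)), -1))) = Add(Rational(11146, 2129), Mul(44980, Pow(Rational(21926, 2511), -1))) = Add(Rational(11146, 2129), Mul(44980, Rational(2511, 21926))) = Add(Rational(11146, 2129), Rational(56472390, 10963)) = Rational(120351911908, 23340227)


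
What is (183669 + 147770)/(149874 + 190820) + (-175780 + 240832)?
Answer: 22163157527/340694 ≈ 65053.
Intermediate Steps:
(183669 + 147770)/(149874 + 190820) + (-175780 + 240832) = 331439/340694 + 65052 = 22163157527/340694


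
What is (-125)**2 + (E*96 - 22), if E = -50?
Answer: 10803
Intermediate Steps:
(-125)**2 + (E*96 - 22) = (-125)**2 + (-50*96 - 22) = 15625 + (-4800 - 22) = 15625 - 4822 = 10803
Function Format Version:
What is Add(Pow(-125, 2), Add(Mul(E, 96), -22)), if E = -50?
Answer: 10803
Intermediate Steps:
Add(Pow(-125, 2), Add(Mul(E, 96), -22)) = Add(Pow(-125, 2), Add(Mul(-50, 96), -22)) = Add(15625, Add(-4800, -22)) = Add(15625, -4822) = 10803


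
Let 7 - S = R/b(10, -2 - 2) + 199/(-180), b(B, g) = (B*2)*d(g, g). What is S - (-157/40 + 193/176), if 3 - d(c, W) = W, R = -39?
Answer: 621623/55440 ≈ 11.213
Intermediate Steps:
d(c, W) = 3 - W
b(B, g) = 2*B*(3 - g) (b(B, g) = (B*2)*(3 - g) = (2*B)*(3 - g) = 2*B*(3 - g))
S = 2641/315 (S = 7 - (-39*1/(20*(3 - (-2 - 2))) + 199/(-180)) = 7 - (-39*1/(20*(3 - 1*(-4))) + 199*(-1/180)) = 7 - (-39*1/(20*(3 + 4)) - 199/180) = 7 - (-39/(2*10*7) - 199/180) = 7 - (-39/140 - 199/180) = 7 - 1*(-436/315) = 7 + 436/315 = 2641/315 ≈ 8.3841)
S - (-157/40 + 193/176) = 2641/315 - (-157/40 + 193/176) = 2641/315 - 1*(-2489/880) = 2641/315 + 2489/880 = 621623/55440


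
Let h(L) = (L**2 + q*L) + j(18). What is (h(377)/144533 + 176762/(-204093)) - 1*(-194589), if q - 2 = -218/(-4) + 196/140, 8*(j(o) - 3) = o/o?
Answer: 229601120474040581/1179926942760 ≈ 1.9459e+5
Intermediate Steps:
j(o) = 25/8 (j(o) = 3 + (o/o)/8 = 3 + (1/8)*1 = 3 + 1/8 = 25/8)
q = 579/10 (q = 2 + (-218/(-4) + 196/140) = 2 + (-218*(-1/4) + 196*(1/140)) = 2 + (109/2 + 7/5) = 2 + 559/10 = 579/10 ≈ 57.900)
h(L) = 25/8 + L**2 + 579*L/10 (h(L) = (L**2 + 579*L/10) + 25/8 = 25/8 + L**2 + 579*L/10)
(h(377)/144533 + 176762/(-204093)) - 1*(-194589) = ((25/8 + 377**2 + (579/10)*377)/144533 + 176762/(-204093)) - 1*(-194589) = ((25/8 + 142129 + 218283/10)*(1/144533) + 176762*(-1/204093)) + 194589 = ((6558417/40)*(1/144533) - 176762/204093) + 194589 = (6558417/5781320 - 176762/204093) + 194589 = 316609314941/1179926942760 + 194589 = 229601120474040581/1179926942760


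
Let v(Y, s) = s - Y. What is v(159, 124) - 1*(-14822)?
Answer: 14787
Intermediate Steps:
v(159, 124) - 1*(-14822) = (124 - 1*159) - 1*(-14822) = (124 - 159) + 14822 = -35 + 14822 = 14787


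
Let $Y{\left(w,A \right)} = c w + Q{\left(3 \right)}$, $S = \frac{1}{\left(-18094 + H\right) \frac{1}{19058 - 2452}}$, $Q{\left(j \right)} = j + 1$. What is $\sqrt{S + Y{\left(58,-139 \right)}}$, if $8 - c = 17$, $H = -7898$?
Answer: $\frac{i \sqrt{18671}}{6} \approx 22.774 i$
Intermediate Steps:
$c = -9$ ($c = 8 - 17 = -9$)
$Q{\left(j \right)} = 1 + j$
$S = - \frac{23}{36}$ ($S = \frac{1}{\left(-18094 - 7898\right) \frac{1}{19058 - 2452}} = \frac{1}{\left(-25992\right) \frac{1}{16606}} = \frac{1}{- \frac{36}{23}} = - \frac{23}{36} \approx -0.63889$)
$Y{\left(w,A \right)} = 4 - 9 w$ ($Y{\left(w,A \right)} = - 9 w + \left(1 + 3\right) = - 9 w + 4 = 4 - 9 w$)
$\sqrt{S + Y{\left(58,-139 \right)}} = \sqrt{- \frac{23}{36} + \left(4 - 522\right)} = \sqrt{- \frac{23}{36} - 518} = \sqrt{- \frac{18671}{36}} = \frac{i \sqrt{18671}}{6}$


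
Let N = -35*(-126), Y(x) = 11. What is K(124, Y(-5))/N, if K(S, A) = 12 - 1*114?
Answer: -17/735 ≈ -0.023129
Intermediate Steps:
K(S, A) = -102 (K(S, A) = 12 - 114 = -102)
N = 4410
K(124, Y(-5))/N = -102/4410 = -102*1/4410 = -17/735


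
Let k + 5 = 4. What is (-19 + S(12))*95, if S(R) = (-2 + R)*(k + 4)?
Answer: 1045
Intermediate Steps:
k = -1 (k = -5 + 4 = -1)
S(R) = -6 + 3*R (S(R) = (-2 + R)*(-1 + 4) = (-2 + R)*3 = -6 + 3*R)
(-19 + S(12))*95 = (-19 + (-6 + 3*12))*95 = (-19 + (-6 + 36))*95 = (-19 + 30)*95 = 11*95 = 1045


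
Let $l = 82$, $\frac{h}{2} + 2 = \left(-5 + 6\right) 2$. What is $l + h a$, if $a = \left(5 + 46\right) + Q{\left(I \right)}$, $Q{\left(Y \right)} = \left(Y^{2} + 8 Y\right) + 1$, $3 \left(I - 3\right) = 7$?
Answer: $82$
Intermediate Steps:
$I = \frac{16}{3}$ ($I = 3 + \frac{1}{3} \cdot 7 = 3 + \frac{7}{3} = \frac{16}{3} \approx 5.3333$)
$h = 0$ ($h = -4 + 2 \left(-5 + 6\right) 2 = -4 + 2 \cdot 1 \cdot 2 = -4 + 2 \cdot 2 = -4 + 4 = 0$)
$Q{\left(Y \right)} = 1 + Y^{2} + 8 Y$
$a = \frac{1108}{9}$ ($a = \left(5 + 46\right) + \left(1 + \left(\frac{16}{3}\right)^{2} + 8 \cdot \frac{16}{3}\right) = 51 + \left(1 + \frac{256}{9} + \frac{128}{3}\right) = 51 + \frac{649}{9} = \frac{1108}{9} \approx 123.11$)
$l + h a = 82 + 0 \cdot \frac{1108}{9} = 82 + 0 = 82$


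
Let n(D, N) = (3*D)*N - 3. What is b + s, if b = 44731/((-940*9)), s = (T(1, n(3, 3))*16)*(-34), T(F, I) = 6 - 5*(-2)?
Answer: -73680571/8460 ≈ -8709.3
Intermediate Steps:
n(D, N) = -3 + 3*D*N (n(D, N) = 3*D*N - 3 = -3 + 3*D*N)
T(F, I) = 16 (T(F, I) = 6 + 10 = 16)
s = -8704 (s = (16*16)*(-34) = 256*(-34) = -8704)
b = -44731/8460 (b = 44731/(-8460) = 44731*(-1/8460) = -44731/8460 ≈ -5.2874)
b + s = -44731/8460 - 8704 = -73680571/8460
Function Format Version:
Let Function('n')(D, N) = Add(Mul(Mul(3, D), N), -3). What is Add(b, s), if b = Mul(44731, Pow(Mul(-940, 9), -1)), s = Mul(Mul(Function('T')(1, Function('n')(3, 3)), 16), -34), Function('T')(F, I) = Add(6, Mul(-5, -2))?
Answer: Rational(-73680571, 8460) ≈ -8709.3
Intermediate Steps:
Function('n')(D, N) = Add(-3, Mul(3, D, N)) (Function('n')(D, N) = Add(Mul(3, D, N), -3) = Add(-3, Mul(3, D, N)))
Function('T')(F, I) = 16 (Function('T')(F, I) = Add(6, 10) = 16)
s = -8704 (s = Mul(Mul(16, 16), -34) = Mul(256, -34) = -8704)
b = Rational(-44731, 8460) (b = Mul(44731, Pow(-8460, -1)) = Mul(44731, Rational(-1, 8460)) = Rational(-44731, 8460) ≈ -5.2874)
Add(b, s) = Add(Rational(-44731, 8460), -8704) = Rational(-73680571, 8460)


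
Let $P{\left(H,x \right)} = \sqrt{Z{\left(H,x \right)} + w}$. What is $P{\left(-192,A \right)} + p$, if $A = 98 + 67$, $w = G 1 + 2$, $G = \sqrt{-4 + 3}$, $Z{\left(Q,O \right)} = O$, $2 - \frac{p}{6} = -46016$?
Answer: $276108 + \sqrt{167 + i} \approx 2.7612 \cdot 10^{5} + 0.038691 i$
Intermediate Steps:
$p = 276108$ ($p = 12 - -276096 = 12 + 276096 = 276108$)
$G = i$ ($G = \sqrt{-1} = i \approx 1.0 i$)
$w = 2 + i$ ($w = i 1 + 2 = i + 2 = 2 + i \approx 2.0 + 1.0 i$)
$A = 165$
$P{\left(H,x \right)} = \sqrt{2 + i + x}$ ($P{\left(H,x \right)} = \sqrt{x + \left(2 + i\right)} = \sqrt{2 + i + x}$)
$P{\left(-192,A \right)} + p = \sqrt{2 + i + 165} + 276108 = \sqrt{167 + i} + 276108 = 276108 + \sqrt{167 + i}$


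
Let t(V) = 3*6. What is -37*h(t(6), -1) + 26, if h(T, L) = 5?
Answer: -159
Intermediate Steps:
t(V) = 18
-37*h(t(6), -1) + 26 = -37*5 + 26 = -185 + 26 = -159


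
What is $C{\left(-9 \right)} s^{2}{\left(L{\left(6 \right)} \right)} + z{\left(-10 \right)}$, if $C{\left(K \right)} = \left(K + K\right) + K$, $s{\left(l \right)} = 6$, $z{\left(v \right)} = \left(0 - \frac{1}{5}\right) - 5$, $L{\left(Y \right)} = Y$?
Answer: $- \frac{4886}{5} \approx -977.2$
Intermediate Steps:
$z{\left(v \right)} = - \frac{26}{5}$ ($z{\left(v \right)} = \left(0 - \frac{1}{5}\right) - 5 = - \frac{1}{5} - 5 = - \frac{26}{5}$)
$C{\left(K \right)} = 3 K$ ($C{\left(K \right)} = 2 K + K = 3 K$)
$C{\left(-9 \right)} s^{2}{\left(L{\left(6 \right)} \right)} + z{\left(-10 \right)} = 3 \left(-9\right) 6^{2} - \frac{26}{5} = \left(-27\right) 36 - \frac{26}{5} = -972 - \frac{26}{5} = - \frac{4886}{5}$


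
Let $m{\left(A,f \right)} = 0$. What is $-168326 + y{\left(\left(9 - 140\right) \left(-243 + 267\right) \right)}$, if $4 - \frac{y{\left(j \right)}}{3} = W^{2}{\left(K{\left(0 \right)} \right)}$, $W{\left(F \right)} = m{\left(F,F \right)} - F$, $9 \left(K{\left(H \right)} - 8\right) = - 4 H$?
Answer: $-168506$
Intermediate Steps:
$K{\left(H \right)} = 8 - \frac{4 H}{9}$ ($K{\left(H \right)} = 8 + \frac{\left(-4\right) H}{9} = 8 - \frac{4 H}{9}$)
$W{\left(F \right)} = - F$ ($W{\left(F \right)} = 0 - F = - F$)
$y{\left(j \right)} = -180$ ($y{\left(j \right)} = 12 - 3 \left(- (8 - 0)\right)^{2} = 12 - 3 \left(- (8 + 0)\right)^{2} = 12 - 3 \left(\left(-1\right) 8\right)^{2} = 12 - 3 \left(-8\right)^{2} = 12 - 192 = -180$)
$-168326 + y{\left(\left(9 - 140\right) \left(-243 + 267\right) \right)} = -168326 - 180 = -168506$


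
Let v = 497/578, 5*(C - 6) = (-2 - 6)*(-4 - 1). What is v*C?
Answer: 3479/289 ≈ 12.038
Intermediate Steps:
C = 14 (C = 6 + ((-2 - 6)*(-4 - 1))/5 = 6 + (-8*(-5))/5 = 6 + (1/5)*40 = 6 + 8 = 14)
v = 497/578 (v = 497*(1/578) = 497/578 ≈ 0.85986)
v*C = (497/578)*14 = 3479/289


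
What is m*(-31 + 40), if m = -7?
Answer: -63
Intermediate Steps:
m*(-31 + 40) = -7*(-31 + 40) = -7*9 = -63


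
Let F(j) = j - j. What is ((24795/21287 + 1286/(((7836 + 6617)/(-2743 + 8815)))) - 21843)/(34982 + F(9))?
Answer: -3276829801617/5381298743401 ≈ -0.60893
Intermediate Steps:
F(j) = 0
((24795/21287 + 1286/(((7836 + 6617)/(-2743 + 8815)))) - 21843)/(34982 + F(9)) = ((24795/21287 + 1286/(((7836 + 6617)/(-2743 + 8815)))) - 21843)/(34982 + 0) = ((24795*(1/21287) + 1286/((14453/6072))) - 21843)/34982 = ((24795/21287 + 1286/((14453*(1/6072)))) - 21843)*(1/34982) = ((24795/21287 + 1286/(14453/6072)) - 21843)*(1/34982) = ((24795/21287 + 1286*(6072/14453)) - 21843)*(1/34982) = ((24795/21287 + 7808592/14453) - 21843)*(1/34982) = (166579860039/307661011 - 21843)*(1/34982) = -6553659603234/307661011*1/34982 = -3276829801617/5381298743401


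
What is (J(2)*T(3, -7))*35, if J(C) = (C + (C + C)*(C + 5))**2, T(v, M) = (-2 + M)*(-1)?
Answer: 283500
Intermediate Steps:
T(v, M) = 2 - M
J(C) = (C + 2*C*(5 + C))**2 (J(C) = (C + (2*C)*(5 + C))**2 = (C + 2*C*(5 + C))**2)
(J(2)*T(3, -7))*35 = ((2**2*(11 + 2*2)**2)*(2 - 1*(-7)))*35 = ((4*(11 + 4)**2)*(2 + 7))*35 = ((4*15**2)*9)*35 = ((4*225)*9)*35 = (900*9)*35 = 8100*35 = 283500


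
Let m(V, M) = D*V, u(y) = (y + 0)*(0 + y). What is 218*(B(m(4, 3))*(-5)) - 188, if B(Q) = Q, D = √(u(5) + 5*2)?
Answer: -188 - 4360*√35 ≈ -25982.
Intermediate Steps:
u(y) = y² (u(y) = y*y = y²)
D = √35 (D = √(5² + 5*2) = √(25 + 10) = √35 ≈ 5.9161)
m(V, M) = V*√35 (m(V, M) = √35*V = V*√35)
218*(B(m(4, 3))*(-5)) - 188 = 218*((4*√35)*(-5)) - 188 = 218*(-20*√35) - 188 = -4360*√35 - 188 = -188 - 4360*√35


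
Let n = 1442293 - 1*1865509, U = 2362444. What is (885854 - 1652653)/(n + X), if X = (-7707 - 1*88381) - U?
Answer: 766799/2881748 ≈ 0.26609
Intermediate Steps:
X = -2458532 (X = (-7707 - 1*88381) - 1*2362444 = (-7707 - 88381) - 2362444 = -96088 - 2362444 = -2458532)
n = -423216 (n = 1442293 - 1865509 = -423216)
(885854 - 1652653)/(n + X) = (885854 - 1652653)/(-423216 - 2458532) = -766799/(-2881748) = -766799*(-1/2881748) = 766799/2881748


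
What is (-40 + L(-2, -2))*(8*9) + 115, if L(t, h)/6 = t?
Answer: -3629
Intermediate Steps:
L(t, h) = 6*t
(-40 + L(-2, -2))*(8*9) + 115 = (-40 + 6*(-2))*(8*9) + 115 = (-40 - 12)*72 + 115 = -52*72 + 115 = -3744 + 115 = -3629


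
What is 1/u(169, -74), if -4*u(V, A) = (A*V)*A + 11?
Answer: -4/925455 ≈ -4.3222e-6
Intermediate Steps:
u(V, A) = -11/4 - V*A²/4 (u(V, A) = -((A*V)*A + 11)/4 = -(V*A² + 11)/4 = -(11 + V*A²)/4 = -11/4 - V*A²/4)
1/u(169, -74) = 1/(-11/4 - ¼*169*(-74)²) = 1/(-11/4 - ¼*169*5476) = 1/(-11/4 - 231361) = 1/(-925455/4) = -4/925455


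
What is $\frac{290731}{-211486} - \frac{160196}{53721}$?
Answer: $- \frac{49497571307}{11361239406} \approx -4.3567$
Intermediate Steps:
$\frac{290731}{-211486} - \frac{160196}{53721} = 290731 \left(- \frac{1}{211486}\right) - \frac{160196}{53721} = - \frac{290731}{211486} - \frac{160196}{53721} = - \frac{49497571307}{11361239406}$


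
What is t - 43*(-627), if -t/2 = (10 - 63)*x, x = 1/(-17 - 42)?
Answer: 1590593/59 ≈ 26959.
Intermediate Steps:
x = -1/59 (x = 1/(-59) = -1/59 ≈ -0.016949)
t = -106/59 (t = -2*(10 - 63)*(-1)/59 = -(-106)*(-1)/59 = -2*53/59 = -106/59 ≈ -1.7966)
t - 43*(-627) = -106/59 - 43*(-627) = -106/59 + 26961 = 1590593/59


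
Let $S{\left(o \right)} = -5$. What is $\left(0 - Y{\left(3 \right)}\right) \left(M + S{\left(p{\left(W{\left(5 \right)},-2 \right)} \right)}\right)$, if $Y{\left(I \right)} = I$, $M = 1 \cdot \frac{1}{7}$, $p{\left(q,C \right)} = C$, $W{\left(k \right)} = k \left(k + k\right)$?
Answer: $\frac{102}{7} \approx 14.571$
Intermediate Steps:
$W{\left(k \right)} = 2 k^{2}$ ($W{\left(k \right)} = k 2 k = 2 k^{2}$)
$M = \frac{1}{7}$ ($M = 1 \cdot \frac{1}{7} = \frac{1}{7} \approx 0.14286$)
$\left(0 - Y{\left(3 \right)}\right) \left(M + S{\left(p{\left(W{\left(5 \right)},-2 \right)} \right)}\right) = \left(0 - 3\right) \left(\frac{1}{7} - 5\right) = \left(0 - 3\right) \left(- \frac{34}{7}\right) = \left(-3\right) \left(- \frac{34}{7}\right) = \frac{102}{7}$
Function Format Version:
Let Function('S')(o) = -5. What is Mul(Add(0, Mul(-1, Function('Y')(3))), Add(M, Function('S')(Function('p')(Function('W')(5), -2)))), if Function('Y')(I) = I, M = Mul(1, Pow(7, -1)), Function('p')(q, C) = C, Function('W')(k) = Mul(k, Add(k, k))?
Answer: Rational(102, 7) ≈ 14.571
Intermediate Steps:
Function('W')(k) = Mul(2, Pow(k, 2)) (Function('W')(k) = Mul(k, Mul(2, k)) = Mul(2, Pow(k, 2)))
M = Rational(1, 7) (M = Mul(1, Rational(1, 7)) = Rational(1, 7) ≈ 0.14286)
Mul(Add(0, Mul(-1, Function('Y')(3))), Add(M, Function('S')(Function('p')(Function('W')(5), -2)))) = Mul(Add(0, Mul(-1, 3)), Add(Rational(1, 7), -5)) = Mul(Add(0, -3), Rational(-34, 7)) = Mul(-3, Rational(-34, 7)) = Rational(102, 7)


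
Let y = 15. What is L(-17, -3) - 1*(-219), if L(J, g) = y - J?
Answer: 251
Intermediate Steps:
L(J, g) = 15 - J
L(-17, -3) - 1*(-219) = (15 - 1*(-17)) - 1*(-219) = (15 + 17) + 219 = 32 + 219 = 251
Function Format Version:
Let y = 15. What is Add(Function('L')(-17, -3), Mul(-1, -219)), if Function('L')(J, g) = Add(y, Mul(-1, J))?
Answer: 251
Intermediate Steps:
Function('L')(J, g) = Add(15, Mul(-1, J))
Add(Function('L')(-17, -3), Mul(-1, -219)) = Add(Add(15, Mul(-1, -17)), Mul(-1, -219)) = Add(Add(15, 17), 219) = Add(32, 219) = 251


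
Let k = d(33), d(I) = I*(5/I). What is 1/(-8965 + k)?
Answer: -1/8960 ≈ -0.00011161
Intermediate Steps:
d(I) = 5
k = 5
1/(-8965 + k) = 1/(-8965 + 5) = 1/(-8960) = -1/8960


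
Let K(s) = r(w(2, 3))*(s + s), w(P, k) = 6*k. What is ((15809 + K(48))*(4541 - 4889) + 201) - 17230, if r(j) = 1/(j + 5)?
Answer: -126960311/23 ≈ -5.5200e+6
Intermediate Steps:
r(j) = 1/(5 + j)
K(s) = 2*s/23 (K(s) = (s + s)/(5 + 6*3) = (2*s)/(5 + 18) = (2*s)/23 = 2*s/23)
((15809 + K(48))*(4541 - 4889) + 201) - 17230 = ((15809 + (2/23)*48)*(4541 - 4889) + 201) - 17230 = ((15809 + 96/23)*(-348) + 201) - 17230 = ((363703/23)*(-348) + 201) - 17230 = (-126568644/23 + 201) - 17230 = -126564021/23 - 17230 = -126960311/23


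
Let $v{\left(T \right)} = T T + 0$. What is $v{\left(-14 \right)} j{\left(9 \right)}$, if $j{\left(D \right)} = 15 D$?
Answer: $26460$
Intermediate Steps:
$v{\left(T \right)} = T^{2}$ ($v{\left(T \right)} = T^{2} + 0 = T^{2}$)
$v{\left(-14 \right)} j{\left(9 \right)} = \left(-14\right)^{2} \cdot 15 \cdot 9 = 196 \cdot 135 = 26460$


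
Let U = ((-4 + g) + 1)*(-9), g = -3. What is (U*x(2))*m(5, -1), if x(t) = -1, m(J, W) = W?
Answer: 54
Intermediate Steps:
U = 54 (U = ((-4 - 3) + 1)*(-9) = (-7 + 1)*(-9) = -6*(-9) = 54)
(U*x(2))*m(5, -1) = (54*(-1))*(-1) = -54*(-1) = 54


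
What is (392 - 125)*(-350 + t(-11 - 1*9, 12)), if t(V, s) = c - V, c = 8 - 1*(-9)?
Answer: -83571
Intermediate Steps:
c = 17 (c = 8 + 9 = 17)
t(V, s) = 17 - V
(392 - 125)*(-350 + t(-11 - 1*9, 12)) = (392 - 125)*(-350 + (17 - (-11 - 1*9))) = 267*(-350 + (17 - (-11 - 9))) = 267*(-350 + (17 - 1*(-20))) = 267*(-350 + (17 + 20)) = 267*(-350 + 37) = 267*(-313) = -83571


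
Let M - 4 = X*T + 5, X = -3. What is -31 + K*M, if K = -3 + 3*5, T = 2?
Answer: 5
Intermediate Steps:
K = 12 (K = -3 + 15 = 12)
M = 3 (M = 4 + (-3*2 + 5) = 4 + (-6 + 5) = 4 - 1 = 3)
-31 + K*M = -31 + 12*3 = -31 + 36 = 5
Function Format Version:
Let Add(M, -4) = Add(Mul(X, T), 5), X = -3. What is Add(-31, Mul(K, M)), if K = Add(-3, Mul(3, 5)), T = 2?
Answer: 5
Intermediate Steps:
K = 12 (K = Add(-3, 15) = 12)
M = 3 (M = Add(4, Add(Mul(-3, 2), 5)) = Add(4, Add(-6, 5)) = Add(4, -1) = 3)
Add(-31, Mul(K, M)) = Add(-31, Mul(12, 3)) = Add(-31, 36) = 5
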